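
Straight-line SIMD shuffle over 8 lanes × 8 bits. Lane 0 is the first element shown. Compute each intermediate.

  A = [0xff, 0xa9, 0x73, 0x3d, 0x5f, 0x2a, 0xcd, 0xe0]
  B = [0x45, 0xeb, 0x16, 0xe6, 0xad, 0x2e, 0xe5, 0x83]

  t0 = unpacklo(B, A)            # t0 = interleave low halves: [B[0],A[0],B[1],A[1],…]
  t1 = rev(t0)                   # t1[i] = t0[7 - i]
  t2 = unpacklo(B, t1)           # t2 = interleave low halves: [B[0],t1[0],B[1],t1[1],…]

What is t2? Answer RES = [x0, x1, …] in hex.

→ t0 |45|ff|eb|a9|16|73|e6|3d|
→ t1 |3d|e6|73|16|a9|eb|ff|45|
→ t2 |45|3d|eb|e6|16|73|e6|16|

RES = [ 0x45  0x3d  0xeb  0xe6  0x16  0x73  0xe6  0x16 ]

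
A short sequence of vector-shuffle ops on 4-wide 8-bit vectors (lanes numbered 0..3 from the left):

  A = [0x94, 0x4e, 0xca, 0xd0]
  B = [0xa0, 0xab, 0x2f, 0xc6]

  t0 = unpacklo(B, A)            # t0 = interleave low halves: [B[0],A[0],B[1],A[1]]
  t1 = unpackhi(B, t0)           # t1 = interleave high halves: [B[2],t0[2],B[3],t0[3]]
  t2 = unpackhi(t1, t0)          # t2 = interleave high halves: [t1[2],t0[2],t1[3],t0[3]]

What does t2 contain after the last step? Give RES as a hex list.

RES = [ 0xc6  0xab  0x4e  0x4e ]

t0 = [0xa0, 0x94, 0xab, 0x4e]
t1 = [0x2f, 0xab, 0xc6, 0x4e]
t2 = [0xc6, 0xab, 0x4e, 0x4e]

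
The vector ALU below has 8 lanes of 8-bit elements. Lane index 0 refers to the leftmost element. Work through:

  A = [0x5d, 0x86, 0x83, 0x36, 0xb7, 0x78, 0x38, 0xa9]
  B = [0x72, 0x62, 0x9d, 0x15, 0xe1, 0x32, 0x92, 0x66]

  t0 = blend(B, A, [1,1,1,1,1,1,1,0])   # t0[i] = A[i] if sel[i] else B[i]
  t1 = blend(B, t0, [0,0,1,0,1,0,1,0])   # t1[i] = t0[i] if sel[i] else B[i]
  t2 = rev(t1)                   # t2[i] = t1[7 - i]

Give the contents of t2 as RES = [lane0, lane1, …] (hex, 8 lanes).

RES = [0x66, 0x38, 0x32, 0xb7, 0x15, 0x83, 0x62, 0x72]

t0 = [0x5d, 0x86, 0x83, 0x36, 0xb7, 0x78, 0x38, 0x66]
t1 = [0x72, 0x62, 0x83, 0x15, 0xb7, 0x32, 0x38, 0x66]
t2 = [0x66, 0x38, 0x32, 0xb7, 0x15, 0x83, 0x62, 0x72]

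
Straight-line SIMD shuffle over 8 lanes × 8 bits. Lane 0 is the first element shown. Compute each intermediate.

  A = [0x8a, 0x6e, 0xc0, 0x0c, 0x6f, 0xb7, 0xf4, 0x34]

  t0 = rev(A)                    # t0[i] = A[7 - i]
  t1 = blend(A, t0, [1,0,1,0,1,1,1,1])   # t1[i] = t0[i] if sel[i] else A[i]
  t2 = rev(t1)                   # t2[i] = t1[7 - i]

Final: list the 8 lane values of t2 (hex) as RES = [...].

→ t0 |34|f4|b7|6f|0c|c0|6e|8a|
→ t1 |34|6e|b7|0c|0c|c0|6e|8a|
→ t2 |8a|6e|c0|0c|0c|b7|6e|34|

RES = [0x8a, 0x6e, 0xc0, 0x0c, 0x0c, 0xb7, 0x6e, 0x34]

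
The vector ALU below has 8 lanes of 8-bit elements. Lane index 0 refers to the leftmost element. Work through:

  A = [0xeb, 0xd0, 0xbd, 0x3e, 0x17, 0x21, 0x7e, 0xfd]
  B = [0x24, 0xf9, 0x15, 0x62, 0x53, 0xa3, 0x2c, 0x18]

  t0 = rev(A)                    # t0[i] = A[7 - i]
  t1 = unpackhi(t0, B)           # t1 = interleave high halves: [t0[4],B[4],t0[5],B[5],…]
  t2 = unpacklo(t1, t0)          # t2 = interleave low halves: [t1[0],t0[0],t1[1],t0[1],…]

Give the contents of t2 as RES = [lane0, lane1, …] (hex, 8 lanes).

RES = [0x3e, 0xfd, 0x53, 0x7e, 0xbd, 0x21, 0xa3, 0x17]

  t0: fd 7e 21 17 3e bd d0 eb
  t1: 3e 53 bd a3 d0 2c eb 18
  t2: 3e fd 53 7e bd 21 a3 17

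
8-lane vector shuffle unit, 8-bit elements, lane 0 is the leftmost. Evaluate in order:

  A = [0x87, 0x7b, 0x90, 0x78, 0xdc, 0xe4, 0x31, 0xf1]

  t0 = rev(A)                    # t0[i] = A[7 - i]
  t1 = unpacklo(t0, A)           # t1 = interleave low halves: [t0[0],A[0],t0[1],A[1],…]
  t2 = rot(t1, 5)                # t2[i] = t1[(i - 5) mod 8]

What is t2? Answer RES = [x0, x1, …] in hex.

→ t0 |f1|31|e4|dc|78|90|7b|87|
→ t1 |f1|87|31|7b|e4|90|dc|78|
→ t2 |7b|e4|90|dc|78|f1|87|31|

RES = [0x7b, 0xe4, 0x90, 0xdc, 0x78, 0xf1, 0x87, 0x31]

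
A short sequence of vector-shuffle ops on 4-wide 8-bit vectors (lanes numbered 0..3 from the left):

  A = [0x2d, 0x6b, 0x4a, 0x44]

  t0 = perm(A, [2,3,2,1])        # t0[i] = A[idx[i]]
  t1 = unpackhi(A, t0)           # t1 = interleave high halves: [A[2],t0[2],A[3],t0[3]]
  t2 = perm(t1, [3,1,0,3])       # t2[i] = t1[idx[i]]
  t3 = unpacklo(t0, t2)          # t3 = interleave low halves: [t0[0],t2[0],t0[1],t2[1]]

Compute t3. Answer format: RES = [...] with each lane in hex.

RES = [0x4a, 0x6b, 0x44, 0x4a]

  t0: 4a 44 4a 6b
  t1: 4a 4a 44 6b
  t2: 6b 4a 4a 6b
  t3: 4a 6b 44 4a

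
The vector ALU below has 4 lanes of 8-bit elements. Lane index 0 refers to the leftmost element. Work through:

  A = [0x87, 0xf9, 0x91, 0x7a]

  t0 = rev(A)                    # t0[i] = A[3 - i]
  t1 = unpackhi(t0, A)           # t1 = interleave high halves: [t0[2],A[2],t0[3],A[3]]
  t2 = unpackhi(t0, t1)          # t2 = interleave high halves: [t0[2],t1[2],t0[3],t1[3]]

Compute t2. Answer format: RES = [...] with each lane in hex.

  t0: 7a 91 f9 87
  t1: f9 91 87 7a
  t2: f9 87 87 7a

RES = [ 0xf9  0x87  0x87  0x7a ]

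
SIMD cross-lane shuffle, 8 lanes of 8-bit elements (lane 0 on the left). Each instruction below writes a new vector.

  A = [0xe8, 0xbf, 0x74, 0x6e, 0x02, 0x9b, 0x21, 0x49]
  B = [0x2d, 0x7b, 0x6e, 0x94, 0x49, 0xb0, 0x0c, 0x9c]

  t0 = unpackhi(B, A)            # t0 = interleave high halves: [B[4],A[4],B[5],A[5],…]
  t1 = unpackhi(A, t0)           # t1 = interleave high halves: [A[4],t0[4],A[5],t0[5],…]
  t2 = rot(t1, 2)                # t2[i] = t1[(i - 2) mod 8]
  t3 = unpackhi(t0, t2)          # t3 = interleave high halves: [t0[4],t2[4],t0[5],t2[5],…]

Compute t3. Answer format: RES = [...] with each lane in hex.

→ t0 |49|02|b0|9b|0c|21|9c|49|
→ t1 |02|0c|9b|21|21|9c|49|49|
→ t2 |49|49|02|0c|9b|21|21|9c|
→ t3 |0c|9b|21|21|9c|21|49|9c|

RES = [0x0c, 0x9b, 0x21, 0x21, 0x9c, 0x21, 0x49, 0x9c]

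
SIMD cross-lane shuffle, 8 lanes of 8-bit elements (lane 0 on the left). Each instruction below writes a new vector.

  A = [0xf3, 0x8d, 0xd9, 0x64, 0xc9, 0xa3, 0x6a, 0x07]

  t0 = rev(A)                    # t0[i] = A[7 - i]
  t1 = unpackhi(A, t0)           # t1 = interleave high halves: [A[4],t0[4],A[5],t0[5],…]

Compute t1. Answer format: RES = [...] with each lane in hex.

t0 = [0x07, 0x6a, 0xa3, 0xc9, 0x64, 0xd9, 0x8d, 0xf3]
t1 = [0xc9, 0x64, 0xa3, 0xd9, 0x6a, 0x8d, 0x07, 0xf3]

RES = [0xc9, 0x64, 0xa3, 0xd9, 0x6a, 0x8d, 0x07, 0xf3]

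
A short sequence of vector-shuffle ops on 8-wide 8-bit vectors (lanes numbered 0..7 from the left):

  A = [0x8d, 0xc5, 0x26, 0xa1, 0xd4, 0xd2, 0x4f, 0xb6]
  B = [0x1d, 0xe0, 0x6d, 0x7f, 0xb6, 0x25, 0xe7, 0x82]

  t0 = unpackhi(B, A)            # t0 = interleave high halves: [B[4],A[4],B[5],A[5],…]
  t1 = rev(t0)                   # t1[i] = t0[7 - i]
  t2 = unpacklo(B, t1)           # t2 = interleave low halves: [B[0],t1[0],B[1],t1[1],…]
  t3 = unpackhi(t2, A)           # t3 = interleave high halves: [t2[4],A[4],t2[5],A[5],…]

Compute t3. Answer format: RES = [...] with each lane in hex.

RES = [ 0x6d  0xd4  0x4f  0xd2  0x7f  0x4f  0xe7  0xb6 ]

t0 = [0xb6, 0xd4, 0x25, 0xd2, 0xe7, 0x4f, 0x82, 0xb6]
t1 = [0xb6, 0x82, 0x4f, 0xe7, 0xd2, 0x25, 0xd4, 0xb6]
t2 = [0x1d, 0xb6, 0xe0, 0x82, 0x6d, 0x4f, 0x7f, 0xe7]
t3 = [0x6d, 0xd4, 0x4f, 0xd2, 0x7f, 0x4f, 0xe7, 0xb6]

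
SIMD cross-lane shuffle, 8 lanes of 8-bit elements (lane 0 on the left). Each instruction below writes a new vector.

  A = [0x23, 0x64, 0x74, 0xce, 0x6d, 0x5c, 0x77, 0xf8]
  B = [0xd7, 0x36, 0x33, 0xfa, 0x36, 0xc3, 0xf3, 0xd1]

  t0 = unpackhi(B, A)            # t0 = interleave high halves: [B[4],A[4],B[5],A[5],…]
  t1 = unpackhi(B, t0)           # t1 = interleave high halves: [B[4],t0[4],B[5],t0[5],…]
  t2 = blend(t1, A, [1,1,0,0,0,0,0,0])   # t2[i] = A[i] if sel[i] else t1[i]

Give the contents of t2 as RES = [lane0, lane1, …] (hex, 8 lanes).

  t0: 36 6d c3 5c f3 77 d1 f8
  t1: 36 f3 c3 77 f3 d1 d1 f8
  t2: 23 64 c3 77 f3 d1 d1 f8

RES = [0x23, 0x64, 0xc3, 0x77, 0xf3, 0xd1, 0xd1, 0xf8]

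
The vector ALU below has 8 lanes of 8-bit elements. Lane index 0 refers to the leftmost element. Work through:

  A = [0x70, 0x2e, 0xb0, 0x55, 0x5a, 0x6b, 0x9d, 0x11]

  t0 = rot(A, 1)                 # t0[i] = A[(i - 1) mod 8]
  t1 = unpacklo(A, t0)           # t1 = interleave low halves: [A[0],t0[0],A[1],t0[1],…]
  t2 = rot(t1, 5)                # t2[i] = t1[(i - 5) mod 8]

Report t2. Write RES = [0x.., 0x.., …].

t0 = [0x11, 0x70, 0x2e, 0xb0, 0x55, 0x5a, 0x6b, 0x9d]
t1 = [0x70, 0x11, 0x2e, 0x70, 0xb0, 0x2e, 0x55, 0xb0]
t2 = [0x70, 0xb0, 0x2e, 0x55, 0xb0, 0x70, 0x11, 0x2e]

RES = [0x70, 0xb0, 0x2e, 0x55, 0xb0, 0x70, 0x11, 0x2e]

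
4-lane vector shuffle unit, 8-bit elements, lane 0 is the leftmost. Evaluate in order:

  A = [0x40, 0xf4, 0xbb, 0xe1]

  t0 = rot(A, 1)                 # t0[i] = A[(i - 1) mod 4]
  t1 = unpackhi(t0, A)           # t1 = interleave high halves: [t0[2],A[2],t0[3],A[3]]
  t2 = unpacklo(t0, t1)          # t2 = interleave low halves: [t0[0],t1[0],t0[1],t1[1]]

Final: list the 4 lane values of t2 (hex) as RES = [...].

RES = [0xe1, 0xf4, 0x40, 0xbb]

  t0: e1 40 f4 bb
  t1: f4 bb bb e1
  t2: e1 f4 40 bb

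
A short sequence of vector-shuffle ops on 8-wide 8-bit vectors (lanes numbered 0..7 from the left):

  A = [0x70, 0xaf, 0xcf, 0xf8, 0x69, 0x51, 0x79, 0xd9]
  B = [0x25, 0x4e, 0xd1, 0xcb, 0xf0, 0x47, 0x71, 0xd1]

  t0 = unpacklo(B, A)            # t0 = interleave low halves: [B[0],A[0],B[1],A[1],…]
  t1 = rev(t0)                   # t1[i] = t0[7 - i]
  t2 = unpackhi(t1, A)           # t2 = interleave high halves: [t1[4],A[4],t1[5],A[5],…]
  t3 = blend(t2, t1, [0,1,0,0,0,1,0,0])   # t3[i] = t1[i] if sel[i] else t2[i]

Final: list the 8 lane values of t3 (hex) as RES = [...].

RES = [ 0xaf  0xcb  0x4e  0x51  0x70  0x4e  0x25  0xd9 ]

t0 = [0x25, 0x70, 0x4e, 0xaf, 0xd1, 0xcf, 0xcb, 0xf8]
t1 = [0xf8, 0xcb, 0xcf, 0xd1, 0xaf, 0x4e, 0x70, 0x25]
t2 = [0xaf, 0x69, 0x4e, 0x51, 0x70, 0x79, 0x25, 0xd9]
t3 = [0xaf, 0xcb, 0x4e, 0x51, 0x70, 0x4e, 0x25, 0xd9]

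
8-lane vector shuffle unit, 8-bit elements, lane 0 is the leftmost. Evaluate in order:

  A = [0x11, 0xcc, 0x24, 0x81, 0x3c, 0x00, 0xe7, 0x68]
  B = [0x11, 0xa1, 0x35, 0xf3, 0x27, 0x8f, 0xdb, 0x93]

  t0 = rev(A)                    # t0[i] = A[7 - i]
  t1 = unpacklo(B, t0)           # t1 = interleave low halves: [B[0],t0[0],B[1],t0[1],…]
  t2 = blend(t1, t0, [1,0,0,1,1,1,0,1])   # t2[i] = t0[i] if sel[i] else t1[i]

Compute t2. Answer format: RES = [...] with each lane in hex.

RES = [ 0x68  0x68  0xa1  0x3c  0x81  0x24  0xf3  0x11 ]

  t0: 68 e7 00 3c 81 24 cc 11
  t1: 11 68 a1 e7 35 00 f3 3c
  t2: 68 68 a1 3c 81 24 f3 11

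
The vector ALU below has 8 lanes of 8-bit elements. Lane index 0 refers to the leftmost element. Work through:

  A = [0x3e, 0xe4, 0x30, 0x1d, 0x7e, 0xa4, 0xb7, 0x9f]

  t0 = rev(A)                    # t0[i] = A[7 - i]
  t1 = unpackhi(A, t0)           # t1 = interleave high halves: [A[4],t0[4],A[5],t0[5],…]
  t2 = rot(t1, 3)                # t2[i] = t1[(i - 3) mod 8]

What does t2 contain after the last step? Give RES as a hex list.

RES = [0xe4, 0x9f, 0x3e, 0x7e, 0x1d, 0xa4, 0x30, 0xb7]

  t0: 9f b7 a4 7e 1d 30 e4 3e
  t1: 7e 1d a4 30 b7 e4 9f 3e
  t2: e4 9f 3e 7e 1d a4 30 b7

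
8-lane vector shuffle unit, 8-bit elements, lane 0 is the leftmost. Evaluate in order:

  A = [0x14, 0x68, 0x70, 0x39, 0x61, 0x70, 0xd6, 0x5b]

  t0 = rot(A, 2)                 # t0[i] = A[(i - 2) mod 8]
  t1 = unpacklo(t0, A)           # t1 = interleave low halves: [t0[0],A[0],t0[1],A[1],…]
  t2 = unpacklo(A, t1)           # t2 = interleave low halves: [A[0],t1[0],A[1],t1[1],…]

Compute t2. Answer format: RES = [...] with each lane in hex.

RES = [ 0x14  0xd6  0x68  0x14  0x70  0x5b  0x39  0x68 ]

  t0: d6 5b 14 68 70 39 61 70
  t1: d6 14 5b 68 14 70 68 39
  t2: 14 d6 68 14 70 5b 39 68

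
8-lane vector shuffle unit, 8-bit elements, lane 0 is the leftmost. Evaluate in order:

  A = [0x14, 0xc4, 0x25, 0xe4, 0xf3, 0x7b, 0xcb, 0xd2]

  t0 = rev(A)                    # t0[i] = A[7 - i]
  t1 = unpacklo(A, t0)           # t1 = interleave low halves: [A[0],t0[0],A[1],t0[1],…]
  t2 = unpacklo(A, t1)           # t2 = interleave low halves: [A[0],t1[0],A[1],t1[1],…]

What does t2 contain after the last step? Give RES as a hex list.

RES = [ 0x14  0x14  0xc4  0xd2  0x25  0xc4  0xe4  0xcb ]

t0 = [0xd2, 0xcb, 0x7b, 0xf3, 0xe4, 0x25, 0xc4, 0x14]
t1 = [0x14, 0xd2, 0xc4, 0xcb, 0x25, 0x7b, 0xe4, 0xf3]
t2 = [0x14, 0x14, 0xc4, 0xd2, 0x25, 0xc4, 0xe4, 0xcb]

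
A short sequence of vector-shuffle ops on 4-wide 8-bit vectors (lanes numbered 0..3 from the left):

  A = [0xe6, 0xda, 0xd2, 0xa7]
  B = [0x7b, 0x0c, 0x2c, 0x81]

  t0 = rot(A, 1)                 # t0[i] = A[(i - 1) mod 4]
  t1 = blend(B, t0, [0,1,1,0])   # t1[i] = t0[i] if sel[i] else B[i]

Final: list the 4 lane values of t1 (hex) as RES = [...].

  t0: a7 e6 da d2
  t1: 7b e6 da 81

RES = [0x7b, 0xe6, 0xda, 0x81]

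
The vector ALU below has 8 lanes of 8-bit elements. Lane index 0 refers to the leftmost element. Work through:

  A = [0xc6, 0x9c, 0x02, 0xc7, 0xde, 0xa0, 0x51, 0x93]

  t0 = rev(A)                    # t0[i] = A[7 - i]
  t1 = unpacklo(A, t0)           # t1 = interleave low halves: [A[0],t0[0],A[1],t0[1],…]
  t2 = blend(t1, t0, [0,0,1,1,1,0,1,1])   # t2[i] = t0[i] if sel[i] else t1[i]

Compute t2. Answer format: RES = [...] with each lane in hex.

  t0: 93 51 a0 de c7 02 9c c6
  t1: c6 93 9c 51 02 a0 c7 de
  t2: c6 93 a0 de c7 a0 9c c6

RES = [0xc6, 0x93, 0xa0, 0xde, 0xc7, 0xa0, 0x9c, 0xc6]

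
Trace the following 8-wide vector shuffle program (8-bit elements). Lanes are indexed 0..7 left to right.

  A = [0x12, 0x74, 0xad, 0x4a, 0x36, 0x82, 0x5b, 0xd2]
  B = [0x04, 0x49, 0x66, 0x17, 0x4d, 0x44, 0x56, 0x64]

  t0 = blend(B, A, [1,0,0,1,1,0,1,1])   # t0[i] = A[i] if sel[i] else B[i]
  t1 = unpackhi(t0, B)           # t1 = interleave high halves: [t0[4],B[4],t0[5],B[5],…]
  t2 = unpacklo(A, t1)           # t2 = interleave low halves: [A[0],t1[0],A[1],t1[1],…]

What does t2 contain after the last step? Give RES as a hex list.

RES = [ 0x12  0x36  0x74  0x4d  0xad  0x44  0x4a  0x44 ]

→ t0 |12|49|66|4a|36|44|5b|d2|
→ t1 |36|4d|44|44|5b|56|d2|64|
→ t2 |12|36|74|4d|ad|44|4a|44|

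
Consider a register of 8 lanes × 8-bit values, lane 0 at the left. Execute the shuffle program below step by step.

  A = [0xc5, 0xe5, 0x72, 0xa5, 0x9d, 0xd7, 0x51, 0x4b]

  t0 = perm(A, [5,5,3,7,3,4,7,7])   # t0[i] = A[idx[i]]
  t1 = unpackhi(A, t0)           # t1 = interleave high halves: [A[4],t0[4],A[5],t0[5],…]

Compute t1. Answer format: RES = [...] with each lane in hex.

  t0: d7 d7 a5 4b a5 9d 4b 4b
  t1: 9d a5 d7 9d 51 4b 4b 4b

RES = [0x9d, 0xa5, 0xd7, 0x9d, 0x51, 0x4b, 0x4b, 0x4b]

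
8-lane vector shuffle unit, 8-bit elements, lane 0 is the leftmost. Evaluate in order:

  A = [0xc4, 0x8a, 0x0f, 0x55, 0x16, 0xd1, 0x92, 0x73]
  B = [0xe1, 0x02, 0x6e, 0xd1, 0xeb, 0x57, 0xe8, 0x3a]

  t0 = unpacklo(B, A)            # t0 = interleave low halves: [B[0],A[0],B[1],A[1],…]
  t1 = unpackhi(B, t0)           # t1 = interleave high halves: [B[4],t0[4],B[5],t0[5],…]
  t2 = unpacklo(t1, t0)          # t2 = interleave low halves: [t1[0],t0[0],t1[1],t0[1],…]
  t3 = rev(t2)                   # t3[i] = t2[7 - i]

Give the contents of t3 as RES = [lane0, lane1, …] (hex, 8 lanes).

→ t0 |e1|c4|02|8a|6e|0f|d1|55|
→ t1 |eb|6e|57|0f|e8|d1|3a|55|
→ t2 |eb|e1|6e|c4|57|02|0f|8a|
→ t3 |8a|0f|02|57|c4|6e|e1|eb|

RES = [ 0x8a  0x0f  0x02  0x57  0xc4  0x6e  0xe1  0xeb ]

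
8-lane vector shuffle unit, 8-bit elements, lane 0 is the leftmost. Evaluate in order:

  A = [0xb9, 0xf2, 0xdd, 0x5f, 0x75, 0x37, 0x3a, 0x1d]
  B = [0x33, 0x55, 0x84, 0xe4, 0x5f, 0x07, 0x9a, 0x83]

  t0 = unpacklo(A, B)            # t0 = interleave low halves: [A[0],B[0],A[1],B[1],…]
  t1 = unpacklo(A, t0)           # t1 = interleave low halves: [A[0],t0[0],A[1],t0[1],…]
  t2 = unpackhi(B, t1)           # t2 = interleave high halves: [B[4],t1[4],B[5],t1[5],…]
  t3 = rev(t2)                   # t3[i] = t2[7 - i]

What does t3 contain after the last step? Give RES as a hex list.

RES = [ 0x55  0x83  0x5f  0x9a  0xf2  0x07  0xdd  0x5f ]

→ t0 |b9|33|f2|55|dd|84|5f|e4|
→ t1 |b9|b9|f2|33|dd|f2|5f|55|
→ t2 |5f|dd|07|f2|9a|5f|83|55|
→ t3 |55|83|5f|9a|f2|07|dd|5f|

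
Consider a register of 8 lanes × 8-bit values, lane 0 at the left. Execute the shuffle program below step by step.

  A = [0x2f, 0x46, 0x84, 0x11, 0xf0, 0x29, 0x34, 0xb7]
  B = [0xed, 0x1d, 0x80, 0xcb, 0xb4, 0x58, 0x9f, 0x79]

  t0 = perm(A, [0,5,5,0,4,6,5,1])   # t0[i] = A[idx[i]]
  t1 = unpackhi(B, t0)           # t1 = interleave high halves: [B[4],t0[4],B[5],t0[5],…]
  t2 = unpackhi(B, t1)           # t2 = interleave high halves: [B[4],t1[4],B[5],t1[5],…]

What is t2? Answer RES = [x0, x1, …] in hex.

→ t0 |2f|29|29|2f|f0|34|29|46|
→ t1 |b4|f0|58|34|9f|29|79|46|
→ t2 |b4|9f|58|29|9f|79|79|46|

RES = [0xb4, 0x9f, 0x58, 0x29, 0x9f, 0x79, 0x79, 0x46]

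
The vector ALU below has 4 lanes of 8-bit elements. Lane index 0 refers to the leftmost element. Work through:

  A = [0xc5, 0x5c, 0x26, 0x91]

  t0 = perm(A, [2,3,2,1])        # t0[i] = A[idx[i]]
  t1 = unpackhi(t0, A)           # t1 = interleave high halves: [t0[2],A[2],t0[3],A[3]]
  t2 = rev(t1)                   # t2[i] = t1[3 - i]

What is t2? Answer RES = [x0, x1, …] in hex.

RES = [ 0x91  0x5c  0x26  0x26 ]

→ t0 |26|91|26|5c|
→ t1 |26|26|5c|91|
→ t2 |91|5c|26|26|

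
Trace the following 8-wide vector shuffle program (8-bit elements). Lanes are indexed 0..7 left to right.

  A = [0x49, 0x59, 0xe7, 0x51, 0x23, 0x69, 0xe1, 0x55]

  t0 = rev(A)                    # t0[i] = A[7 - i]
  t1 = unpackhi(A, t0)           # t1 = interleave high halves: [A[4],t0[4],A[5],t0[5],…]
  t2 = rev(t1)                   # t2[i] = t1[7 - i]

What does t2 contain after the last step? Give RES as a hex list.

RES = [ 0x49  0x55  0x59  0xe1  0xe7  0x69  0x51  0x23 ]

→ t0 |55|e1|69|23|51|e7|59|49|
→ t1 |23|51|69|e7|e1|59|55|49|
→ t2 |49|55|59|e1|e7|69|51|23|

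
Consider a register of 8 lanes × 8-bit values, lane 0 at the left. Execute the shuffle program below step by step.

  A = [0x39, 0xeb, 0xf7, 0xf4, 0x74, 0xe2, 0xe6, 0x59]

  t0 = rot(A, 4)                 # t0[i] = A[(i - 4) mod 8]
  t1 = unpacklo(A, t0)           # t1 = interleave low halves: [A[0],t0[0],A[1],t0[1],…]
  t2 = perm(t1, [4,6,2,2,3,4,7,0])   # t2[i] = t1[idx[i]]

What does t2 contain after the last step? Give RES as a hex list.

RES = [0xf7, 0xf4, 0xeb, 0xeb, 0xe2, 0xf7, 0x59, 0x39]

t0 = [0x74, 0xe2, 0xe6, 0x59, 0x39, 0xeb, 0xf7, 0xf4]
t1 = [0x39, 0x74, 0xeb, 0xe2, 0xf7, 0xe6, 0xf4, 0x59]
t2 = [0xf7, 0xf4, 0xeb, 0xeb, 0xe2, 0xf7, 0x59, 0x39]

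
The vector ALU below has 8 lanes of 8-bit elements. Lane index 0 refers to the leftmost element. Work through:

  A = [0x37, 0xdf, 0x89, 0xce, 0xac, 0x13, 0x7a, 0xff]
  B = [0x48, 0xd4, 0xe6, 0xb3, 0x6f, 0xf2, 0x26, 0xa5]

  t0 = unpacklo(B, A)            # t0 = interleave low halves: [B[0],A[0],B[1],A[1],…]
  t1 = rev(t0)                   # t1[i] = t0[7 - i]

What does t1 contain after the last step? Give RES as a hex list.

t0 = [0x48, 0x37, 0xd4, 0xdf, 0xe6, 0x89, 0xb3, 0xce]
t1 = [0xce, 0xb3, 0x89, 0xe6, 0xdf, 0xd4, 0x37, 0x48]

RES = [ 0xce  0xb3  0x89  0xe6  0xdf  0xd4  0x37  0x48 ]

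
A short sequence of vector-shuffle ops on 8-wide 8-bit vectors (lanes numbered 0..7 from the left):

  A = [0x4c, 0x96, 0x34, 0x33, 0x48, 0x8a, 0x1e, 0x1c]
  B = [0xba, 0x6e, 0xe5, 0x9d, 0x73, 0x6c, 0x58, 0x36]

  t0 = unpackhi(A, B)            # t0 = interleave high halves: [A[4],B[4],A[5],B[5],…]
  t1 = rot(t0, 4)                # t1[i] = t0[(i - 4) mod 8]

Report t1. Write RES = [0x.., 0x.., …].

t0 = [0x48, 0x73, 0x8a, 0x6c, 0x1e, 0x58, 0x1c, 0x36]
t1 = [0x1e, 0x58, 0x1c, 0x36, 0x48, 0x73, 0x8a, 0x6c]

RES = [0x1e, 0x58, 0x1c, 0x36, 0x48, 0x73, 0x8a, 0x6c]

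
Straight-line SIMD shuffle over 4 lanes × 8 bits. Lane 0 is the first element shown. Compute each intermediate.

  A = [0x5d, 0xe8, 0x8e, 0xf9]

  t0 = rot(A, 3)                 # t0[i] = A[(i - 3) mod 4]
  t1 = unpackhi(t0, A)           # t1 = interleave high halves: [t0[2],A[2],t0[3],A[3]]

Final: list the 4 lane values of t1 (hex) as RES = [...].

  t0: e8 8e f9 5d
  t1: f9 8e 5d f9

RES = [ 0xf9  0x8e  0x5d  0xf9 ]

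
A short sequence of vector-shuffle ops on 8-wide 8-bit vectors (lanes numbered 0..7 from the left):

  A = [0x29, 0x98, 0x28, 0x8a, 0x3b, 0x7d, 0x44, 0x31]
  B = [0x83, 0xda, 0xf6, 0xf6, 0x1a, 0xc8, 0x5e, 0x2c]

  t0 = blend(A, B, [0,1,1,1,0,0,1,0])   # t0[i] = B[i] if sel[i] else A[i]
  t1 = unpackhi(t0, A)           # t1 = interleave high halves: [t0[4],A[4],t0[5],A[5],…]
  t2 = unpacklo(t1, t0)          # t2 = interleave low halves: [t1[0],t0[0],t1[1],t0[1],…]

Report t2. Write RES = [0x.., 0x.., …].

RES = [0x3b, 0x29, 0x3b, 0xda, 0x7d, 0xf6, 0x7d, 0xf6]

→ t0 |29|da|f6|f6|3b|7d|5e|31|
→ t1 |3b|3b|7d|7d|5e|44|31|31|
→ t2 |3b|29|3b|da|7d|f6|7d|f6|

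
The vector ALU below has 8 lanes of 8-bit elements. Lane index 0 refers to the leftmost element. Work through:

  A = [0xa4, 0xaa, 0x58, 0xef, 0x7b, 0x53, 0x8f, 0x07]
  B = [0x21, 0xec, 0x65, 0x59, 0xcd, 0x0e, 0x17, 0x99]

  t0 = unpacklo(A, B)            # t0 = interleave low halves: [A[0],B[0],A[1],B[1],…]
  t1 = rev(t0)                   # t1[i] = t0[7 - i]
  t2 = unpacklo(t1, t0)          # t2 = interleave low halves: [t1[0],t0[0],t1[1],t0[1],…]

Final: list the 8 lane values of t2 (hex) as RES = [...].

t0 = [0xa4, 0x21, 0xaa, 0xec, 0x58, 0x65, 0xef, 0x59]
t1 = [0x59, 0xef, 0x65, 0x58, 0xec, 0xaa, 0x21, 0xa4]
t2 = [0x59, 0xa4, 0xef, 0x21, 0x65, 0xaa, 0x58, 0xec]

RES = [0x59, 0xa4, 0xef, 0x21, 0x65, 0xaa, 0x58, 0xec]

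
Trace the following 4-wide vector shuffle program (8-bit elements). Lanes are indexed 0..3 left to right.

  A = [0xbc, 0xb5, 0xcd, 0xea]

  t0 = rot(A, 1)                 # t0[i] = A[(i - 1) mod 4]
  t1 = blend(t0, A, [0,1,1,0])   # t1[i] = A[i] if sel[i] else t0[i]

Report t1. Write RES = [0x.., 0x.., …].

→ t0 |ea|bc|b5|cd|
→ t1 |ea|b5|cd|cd|

RES = [ 0xea  0xb5  0xcd  0xcd ]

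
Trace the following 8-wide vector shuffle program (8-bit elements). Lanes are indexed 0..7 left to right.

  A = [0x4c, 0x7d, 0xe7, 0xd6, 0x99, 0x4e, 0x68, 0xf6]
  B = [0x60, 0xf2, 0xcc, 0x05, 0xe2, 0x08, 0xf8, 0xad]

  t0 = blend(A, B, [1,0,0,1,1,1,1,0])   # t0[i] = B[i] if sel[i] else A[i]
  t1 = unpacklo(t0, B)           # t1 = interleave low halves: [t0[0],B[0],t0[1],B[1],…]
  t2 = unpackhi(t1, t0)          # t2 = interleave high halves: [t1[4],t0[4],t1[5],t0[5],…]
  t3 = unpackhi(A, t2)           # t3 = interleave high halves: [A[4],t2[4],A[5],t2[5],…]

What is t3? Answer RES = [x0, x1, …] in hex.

RES = [ 0x99  0x05  0x4e  0xf8  0x68  0x05  0xf6  0xf6 ]

t0 = [0x60, 0x7d, 0xe7, 0x05, 0xe2, 0x08, 0xf8, 0xf6]
t1 = [0x60, 0x60, 0x7d, 0xf2, 0xe7, 0xcc, 0x05, 0x05]
t2 = [0xe7, 0xe2, 0xcc, 0x08, 0x05, 0xf8, 0x05, 0xf6]
t3 = [0x99, 0x05, 0x4e, 0xf8, 0x68, 0x05, 0xf6, 0xf6]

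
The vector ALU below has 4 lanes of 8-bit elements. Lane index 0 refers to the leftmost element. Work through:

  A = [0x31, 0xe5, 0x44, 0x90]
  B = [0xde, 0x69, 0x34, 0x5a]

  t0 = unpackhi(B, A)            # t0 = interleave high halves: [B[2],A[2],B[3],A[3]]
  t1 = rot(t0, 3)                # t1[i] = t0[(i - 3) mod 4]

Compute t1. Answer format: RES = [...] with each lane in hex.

RES = [ 0x44  0x5a  0x90  0x34 ]

  t0: 34 44 5a 90
  t1: 44 5a 90 34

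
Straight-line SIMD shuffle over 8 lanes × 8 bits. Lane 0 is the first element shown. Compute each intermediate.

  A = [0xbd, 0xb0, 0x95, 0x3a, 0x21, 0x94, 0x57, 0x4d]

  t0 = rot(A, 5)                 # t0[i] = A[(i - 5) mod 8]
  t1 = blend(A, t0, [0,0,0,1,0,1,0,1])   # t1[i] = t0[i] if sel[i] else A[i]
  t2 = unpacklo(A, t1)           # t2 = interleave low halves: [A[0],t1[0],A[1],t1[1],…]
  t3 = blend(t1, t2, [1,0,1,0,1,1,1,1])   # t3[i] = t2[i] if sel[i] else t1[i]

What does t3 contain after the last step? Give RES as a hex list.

→ t0 |3a|21|94|57|4d|bd|b0|95|
→ t1 |bd|b0|95|57|21|bd|57|95|
→ t2 |bd|bd|b0|b0|95|95|3a|57|
→ t3 |bd|b0|b0|57|95|95|3a|57|

RES = [ 0xbd  0xb0  0xb0  0x57  0x95  0x95  0x3a  0x57 ]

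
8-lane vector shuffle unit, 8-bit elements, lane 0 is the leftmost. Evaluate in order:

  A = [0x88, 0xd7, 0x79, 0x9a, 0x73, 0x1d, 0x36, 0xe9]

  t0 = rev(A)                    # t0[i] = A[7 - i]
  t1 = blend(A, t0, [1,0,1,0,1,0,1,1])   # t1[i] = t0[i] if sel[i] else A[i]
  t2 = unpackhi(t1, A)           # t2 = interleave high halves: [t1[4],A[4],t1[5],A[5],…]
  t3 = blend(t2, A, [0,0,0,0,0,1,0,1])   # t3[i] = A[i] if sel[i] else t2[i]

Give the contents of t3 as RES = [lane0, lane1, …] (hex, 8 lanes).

t0 = [0xe9, 0x36, 0x1d, 0x73, 0x9a, 0x79, 0xd7, 0x88]
t1 = [0xe9, 0xd7, 0x1d, 0x9a, 0x9a, 0x1d, 0xd7, 0x88]
t2 = [0x9a, 0x73, 0x1d, 0x1d, 0xd7, 0x36, 0x88, 0xe9]
t3 = [0x9a, 0x73, 0x1d, 0x1d, 0xd7, 0x1d, 0x88, 0xe9]

RES = [0x9a, 0x73, 0x1d, 0x1d, 0xd7, 0x1d, 0x88, 0xe9]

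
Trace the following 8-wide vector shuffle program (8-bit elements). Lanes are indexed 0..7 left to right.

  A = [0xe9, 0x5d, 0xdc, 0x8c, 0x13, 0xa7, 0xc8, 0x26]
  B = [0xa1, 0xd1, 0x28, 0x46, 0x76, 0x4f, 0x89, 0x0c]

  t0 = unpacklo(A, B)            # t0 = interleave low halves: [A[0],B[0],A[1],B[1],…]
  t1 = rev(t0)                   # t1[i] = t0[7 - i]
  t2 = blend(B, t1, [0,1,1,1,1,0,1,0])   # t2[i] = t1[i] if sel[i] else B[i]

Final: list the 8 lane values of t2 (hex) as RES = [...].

  t0: e9 a1 5d d1 dc 28 8c 46
  t1: 46 8c 28 dc d1 5d a1 e9
  t2: a1 8c 28 dc d1 4f a1 0c

RES = [ 0xa1  0x8c  0x28  0xdc  0xd1  0x4f  0xa1  0x0c ]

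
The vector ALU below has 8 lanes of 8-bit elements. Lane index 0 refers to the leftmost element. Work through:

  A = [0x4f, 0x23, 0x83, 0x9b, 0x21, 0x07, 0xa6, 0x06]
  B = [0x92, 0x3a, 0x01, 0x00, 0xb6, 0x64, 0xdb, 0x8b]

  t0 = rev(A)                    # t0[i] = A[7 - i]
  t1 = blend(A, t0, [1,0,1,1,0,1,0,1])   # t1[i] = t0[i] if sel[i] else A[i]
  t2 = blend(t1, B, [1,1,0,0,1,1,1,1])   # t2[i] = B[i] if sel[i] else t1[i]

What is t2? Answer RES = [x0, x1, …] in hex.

t0 = [0x06, 0xa6, 0x07, 0x21, 0x9b, 0x83, 0x23, 0x4f]
t1 = [0x06, 0x23, 0x07, 0x21, 0x21, 0x83, 0xa6, 0x4f]
t2 = [0x92, 0x3a, 0x07, 0x21, 0xb6, 0x64, 0xdb, 0x8b]

RES = [ 0x92  0x3a  0x07  0x21  0xb6  0x64  0xdb  0x8b ]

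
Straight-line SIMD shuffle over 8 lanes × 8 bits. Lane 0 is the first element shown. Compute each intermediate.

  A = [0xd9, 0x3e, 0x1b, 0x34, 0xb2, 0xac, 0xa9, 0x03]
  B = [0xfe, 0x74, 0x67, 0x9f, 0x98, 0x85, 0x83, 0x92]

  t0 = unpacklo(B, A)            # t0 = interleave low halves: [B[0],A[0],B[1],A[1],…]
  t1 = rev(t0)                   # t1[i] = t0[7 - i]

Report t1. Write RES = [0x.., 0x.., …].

t0 = [0xfe, 0xd9, 0x74, 0x3e, 0x67, 0x1b, 0x9f, 0x34]
t1 = [0x34, 0x9f, 0x1b, 0x67, 0x3e, 0x74, 0xd9, 0xfe]

RES = [ 0x34  0x9f  0x1b  0x67  0x3e  0x74  0xd9  0xfe ]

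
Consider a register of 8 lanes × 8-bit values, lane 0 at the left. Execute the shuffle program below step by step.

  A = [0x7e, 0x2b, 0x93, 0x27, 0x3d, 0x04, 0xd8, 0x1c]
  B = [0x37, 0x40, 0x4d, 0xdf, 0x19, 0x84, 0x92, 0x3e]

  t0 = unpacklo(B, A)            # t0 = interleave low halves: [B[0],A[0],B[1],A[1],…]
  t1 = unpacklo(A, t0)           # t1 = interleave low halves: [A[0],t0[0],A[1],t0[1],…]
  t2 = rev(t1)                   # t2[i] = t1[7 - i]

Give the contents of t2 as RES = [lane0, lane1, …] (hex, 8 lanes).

  t0: 37 7e 40 2b 4d 93 df 27
  t1: 7e 37 2b 7e 93 40 27 2b
  t2: 2b 27 40 93 7e 2b 37 7e

RES = [ 0x2b  0x27  0x40  0x93  0x7e  0x2b  0x37  0x7e ]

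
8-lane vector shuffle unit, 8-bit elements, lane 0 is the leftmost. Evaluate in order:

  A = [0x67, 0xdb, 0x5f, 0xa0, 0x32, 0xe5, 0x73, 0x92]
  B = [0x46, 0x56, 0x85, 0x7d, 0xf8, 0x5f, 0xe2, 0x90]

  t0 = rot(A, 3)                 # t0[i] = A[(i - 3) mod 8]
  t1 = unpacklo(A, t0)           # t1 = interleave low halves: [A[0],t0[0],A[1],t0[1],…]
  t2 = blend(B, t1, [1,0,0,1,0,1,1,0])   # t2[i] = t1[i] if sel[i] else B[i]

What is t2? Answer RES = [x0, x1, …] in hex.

→ t0 |e5|73|92|67|db|5f|a0|32|
→ t1 |67|e5|db|73|5f|92|a0|67|
→ t2 |67|56|85|73|f8|92|a0|90|

RES = [0x67, 0x56, 0x85, 0x73, 0xf8, 0x92, 0xa0, 0x90]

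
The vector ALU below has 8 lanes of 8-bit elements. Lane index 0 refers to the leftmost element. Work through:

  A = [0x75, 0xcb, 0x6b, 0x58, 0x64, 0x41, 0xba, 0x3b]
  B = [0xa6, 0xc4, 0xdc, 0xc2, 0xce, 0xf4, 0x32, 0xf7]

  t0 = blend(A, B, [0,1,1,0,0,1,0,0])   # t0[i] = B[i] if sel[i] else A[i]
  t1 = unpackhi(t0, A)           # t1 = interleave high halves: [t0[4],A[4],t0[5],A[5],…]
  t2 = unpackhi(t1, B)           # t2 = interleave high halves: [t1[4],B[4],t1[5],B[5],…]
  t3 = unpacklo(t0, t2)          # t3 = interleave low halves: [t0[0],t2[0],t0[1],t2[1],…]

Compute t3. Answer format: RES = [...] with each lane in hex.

t0 = [0x75, 0xc4, 0xdc, 0x58, 0x64, 0xf4, 0xba, 0x3b]
t1 = [0x64, 0x64, 0xf4, 0x41, 0xba, 0xba, 0x3b, 0x3b]
t2 = [0xba, 0xce, 0xba, 0xf4, 0x3b, 0x32, 0x3b, 0xf7]
t3 = [0x75, 0xba, 0xc4, 0xce, 0xdc, 0xba, 0x58, 0xf4]

RES = [0x75, 0xba, 0xc4, 0xce, 0xdc, 0xba, 0x58, 0xf4]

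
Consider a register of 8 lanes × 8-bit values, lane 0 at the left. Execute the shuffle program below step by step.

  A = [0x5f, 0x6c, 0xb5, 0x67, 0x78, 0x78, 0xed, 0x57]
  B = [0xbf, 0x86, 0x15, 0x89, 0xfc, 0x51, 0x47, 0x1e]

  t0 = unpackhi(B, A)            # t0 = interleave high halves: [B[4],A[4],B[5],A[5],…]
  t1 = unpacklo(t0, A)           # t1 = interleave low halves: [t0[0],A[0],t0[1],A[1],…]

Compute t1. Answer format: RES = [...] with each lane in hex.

RES = [0xfc, 0x5f, 0x78, 0x6c, 0x51, 0xb5, 0x78, 0x67]

t0 = [0xfc, 0x78, 0x51, 0x78, 0x47, 0xed, 0x1e, 0x57]
t1 = [0xfc, 0x5f, 0x78, 0x6c, 0x51, 0xb5, 0x78, 0x67]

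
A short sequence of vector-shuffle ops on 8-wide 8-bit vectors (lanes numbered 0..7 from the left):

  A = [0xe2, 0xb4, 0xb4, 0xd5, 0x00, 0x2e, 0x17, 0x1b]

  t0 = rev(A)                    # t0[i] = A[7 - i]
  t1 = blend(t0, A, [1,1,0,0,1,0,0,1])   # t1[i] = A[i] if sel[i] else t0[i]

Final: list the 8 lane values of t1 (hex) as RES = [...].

RES = [0xe2, 0xb4, 0x2e, 0x00, 0x00, 0xb4, 0xb4, 0x1b]

→ t0 |1b|17|2e|00|d5|b4|b4|e2|
→ t1 |e2|b4|2e|00|00|b4|b4|1b|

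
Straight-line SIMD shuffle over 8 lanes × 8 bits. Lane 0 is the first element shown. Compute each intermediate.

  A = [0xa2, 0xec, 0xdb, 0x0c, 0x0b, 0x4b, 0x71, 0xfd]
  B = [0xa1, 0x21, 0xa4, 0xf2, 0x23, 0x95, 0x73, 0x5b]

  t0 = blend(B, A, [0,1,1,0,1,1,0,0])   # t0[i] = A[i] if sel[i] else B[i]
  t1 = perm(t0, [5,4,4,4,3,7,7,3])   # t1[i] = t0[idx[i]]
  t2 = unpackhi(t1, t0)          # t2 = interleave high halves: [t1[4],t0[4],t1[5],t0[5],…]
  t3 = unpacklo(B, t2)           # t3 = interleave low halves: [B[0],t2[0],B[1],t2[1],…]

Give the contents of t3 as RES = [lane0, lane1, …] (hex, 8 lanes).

t0 = [0xa1, 0xec, 0xdb, 0xf2, 0x0b, 0x4b, 0x73, 0x5b]
t1 = [0x4b, 0x0b, 0x0b, 0x0b, 0xf2, 0x5b, 0x5b, 0xf2]
t2 = [0xf2, 0x0b, 0x5b, 0x4b, 0x5b, 0x73, 0xf2, 0x5b]
t3 = [0xa1, 0xf2, 0x21, 0x0b, 0xa4, 0x5b, 0xf2, 0x4b]

RES = [0xa1, 0xf2, 0x21, 0x0b, 0xa4, 0x5b, 0xf2, 0x4b]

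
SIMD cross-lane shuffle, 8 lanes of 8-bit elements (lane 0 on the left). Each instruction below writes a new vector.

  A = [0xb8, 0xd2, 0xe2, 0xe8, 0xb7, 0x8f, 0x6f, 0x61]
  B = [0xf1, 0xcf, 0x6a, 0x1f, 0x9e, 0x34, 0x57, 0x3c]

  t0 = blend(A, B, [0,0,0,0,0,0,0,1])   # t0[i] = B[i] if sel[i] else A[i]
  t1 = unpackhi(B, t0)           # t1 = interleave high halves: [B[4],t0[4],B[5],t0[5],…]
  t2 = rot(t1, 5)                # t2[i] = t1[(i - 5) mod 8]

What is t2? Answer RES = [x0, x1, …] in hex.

RES = [0x8f, 0x57, 0x6f, 0x3c, 0x3c, 0x9e, 0xb7, 0x34]

→ t0 |b8|d2|e2|e8|b7|8f|6f|3c|
→ t1 |9e|b7|34|8f|57|6f|3c|3c|
→ t2 |8f|57|6f|3c|3c|9e|b7|34|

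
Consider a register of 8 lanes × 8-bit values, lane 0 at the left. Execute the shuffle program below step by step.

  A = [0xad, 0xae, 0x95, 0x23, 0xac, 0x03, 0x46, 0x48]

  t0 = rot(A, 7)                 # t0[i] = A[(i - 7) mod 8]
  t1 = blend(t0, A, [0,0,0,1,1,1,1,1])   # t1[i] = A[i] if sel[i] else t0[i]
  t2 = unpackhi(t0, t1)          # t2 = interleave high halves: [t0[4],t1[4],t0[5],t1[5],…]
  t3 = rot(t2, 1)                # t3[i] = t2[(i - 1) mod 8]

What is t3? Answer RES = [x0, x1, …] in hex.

RES = [ 0x48  0x03  0xac  0x46  0x03  0x48  0x46  0xad ]

t0 = [0xae, 0x95, 0x23, 0xac, 0x03, 0x46, 0x48, 0xad]
t1 = [0xae, 0x95, 0x23, 0x23, 0xac, 0x03, 0x46, 0x48]
t2 = [0x03, 0xac, 0x46, 0x03, 0x48, 0x46, 0xad, 0x48]
t3 = [0x48, 0x03, 0xac, 0x46, 0x03, 0x48, 0x46, 0xad]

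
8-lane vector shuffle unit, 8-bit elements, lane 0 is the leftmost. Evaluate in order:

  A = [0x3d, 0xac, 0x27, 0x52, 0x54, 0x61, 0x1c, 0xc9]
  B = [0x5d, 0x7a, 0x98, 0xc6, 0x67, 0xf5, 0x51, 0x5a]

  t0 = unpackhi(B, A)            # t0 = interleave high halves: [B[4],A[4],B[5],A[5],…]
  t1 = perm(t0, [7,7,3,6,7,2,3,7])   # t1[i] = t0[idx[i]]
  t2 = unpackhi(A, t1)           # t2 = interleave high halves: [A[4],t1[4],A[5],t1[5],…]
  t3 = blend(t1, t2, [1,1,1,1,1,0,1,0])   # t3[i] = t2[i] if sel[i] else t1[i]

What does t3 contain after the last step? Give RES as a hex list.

→ t0 |67|54|f5|61|51|1c|5a|c9|
→ t1 |c9|c9|61|5a|c9|f5|61|c9|
→ t2 |54|c9|61|f5|1c|61|c9|c9|
→ t3 |54|c9|61|f5|1c|f5|c9|c9|

RES = [ 0x54  0xc9  0x61  0xf5  0x1c  0xf5  0xc9  0xc9 ]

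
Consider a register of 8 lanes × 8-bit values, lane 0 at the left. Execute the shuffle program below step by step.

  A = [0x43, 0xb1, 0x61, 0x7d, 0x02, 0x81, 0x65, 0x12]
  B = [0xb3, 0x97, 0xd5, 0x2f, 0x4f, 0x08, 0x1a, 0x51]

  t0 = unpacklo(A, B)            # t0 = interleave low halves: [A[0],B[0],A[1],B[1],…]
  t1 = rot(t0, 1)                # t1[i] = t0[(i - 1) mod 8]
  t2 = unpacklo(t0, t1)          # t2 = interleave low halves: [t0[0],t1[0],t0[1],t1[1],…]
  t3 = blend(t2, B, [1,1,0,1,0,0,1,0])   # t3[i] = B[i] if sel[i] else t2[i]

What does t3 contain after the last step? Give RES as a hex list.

t0 = [0x43, 0xb3, 0xb1, 0x97, 0x61, 0xd5, 0x7d, 0x2f]
t1 = [0x2f, 0x43, 0xb3, 0xb1, 0x97, 0x61, 0xd5, 0x7d]
t2 = [0x43, 0x2f, 0xb3, 0x43, 0xb1, 0xb3, 0x97, 0xb1]
t3 = [0xb3, 0x97, 0xb3, 0x2f, 0xb1, 0xb3, 0x1a, 0xb1]

RES = [0xb3, 0x97, 0xb3, 0x2f, 0xb1, 0xb3, 0x1a, 0xb1]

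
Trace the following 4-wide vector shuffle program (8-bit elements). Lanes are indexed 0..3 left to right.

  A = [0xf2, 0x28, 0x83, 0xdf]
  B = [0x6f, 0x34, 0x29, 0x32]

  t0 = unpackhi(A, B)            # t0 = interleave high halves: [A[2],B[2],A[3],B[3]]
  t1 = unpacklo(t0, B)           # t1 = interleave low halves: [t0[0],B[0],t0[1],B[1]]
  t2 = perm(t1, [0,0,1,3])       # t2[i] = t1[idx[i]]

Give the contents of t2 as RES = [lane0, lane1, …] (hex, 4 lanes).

t0 = [0x83, 0x29, 0xdf, 0x32]
t1 = [0x83, 0x6f, 0x29, 0x34]
t2 = [0x83, 0x83, 0x6f, 0x34]

RES = [0x83, 0x83, 0x6f, 0x34]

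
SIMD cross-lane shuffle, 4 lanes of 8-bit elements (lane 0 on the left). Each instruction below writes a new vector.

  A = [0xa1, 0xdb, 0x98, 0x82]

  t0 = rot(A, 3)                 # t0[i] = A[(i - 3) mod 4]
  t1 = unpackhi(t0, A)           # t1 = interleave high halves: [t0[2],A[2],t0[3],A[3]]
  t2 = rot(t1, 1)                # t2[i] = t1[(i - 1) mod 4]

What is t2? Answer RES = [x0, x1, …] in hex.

RES = [0x82, 0x82, 0x98, 0xa1]

t0 = [0xdb, 0x98, 0x82, 0xa1]
t1 = [0x82, 0x98, 0xa1, 0x82]
t2 = [0x82, 0x82, 0x98, 0xa1]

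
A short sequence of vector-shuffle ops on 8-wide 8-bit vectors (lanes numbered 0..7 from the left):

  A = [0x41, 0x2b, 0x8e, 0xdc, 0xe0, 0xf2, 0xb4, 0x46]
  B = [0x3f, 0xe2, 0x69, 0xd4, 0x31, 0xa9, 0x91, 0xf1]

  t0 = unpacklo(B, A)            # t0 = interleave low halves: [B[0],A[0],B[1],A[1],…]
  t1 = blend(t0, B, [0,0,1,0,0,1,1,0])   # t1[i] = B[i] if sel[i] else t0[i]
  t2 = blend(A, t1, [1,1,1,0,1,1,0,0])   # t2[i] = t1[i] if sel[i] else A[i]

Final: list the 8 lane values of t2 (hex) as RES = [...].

RES = [0x3f, 0x41, 0x69, 0xdc, 0x69, 0xa9, 0xb4, 0x46]

→ t0 |3f|41|e2|2b|69|8e|d4|dc|
→ t1 |3f|41|69|2b|69|a9|91|dc|
→ t2 |3f|41|69|dc|69|a9|b4|46|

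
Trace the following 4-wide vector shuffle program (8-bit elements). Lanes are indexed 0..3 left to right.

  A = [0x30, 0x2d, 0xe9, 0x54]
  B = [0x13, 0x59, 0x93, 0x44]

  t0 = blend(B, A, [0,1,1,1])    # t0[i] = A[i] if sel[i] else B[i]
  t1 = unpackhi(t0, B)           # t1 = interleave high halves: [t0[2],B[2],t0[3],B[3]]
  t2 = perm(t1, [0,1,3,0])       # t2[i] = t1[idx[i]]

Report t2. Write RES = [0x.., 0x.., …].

→ t0 |13|2d|e9|54|
→ t1 |e9|93|54|44|
→ t2 |e9|93|44|e9|

RES = [ 0xe9  0x93  0x44  0xe9 ]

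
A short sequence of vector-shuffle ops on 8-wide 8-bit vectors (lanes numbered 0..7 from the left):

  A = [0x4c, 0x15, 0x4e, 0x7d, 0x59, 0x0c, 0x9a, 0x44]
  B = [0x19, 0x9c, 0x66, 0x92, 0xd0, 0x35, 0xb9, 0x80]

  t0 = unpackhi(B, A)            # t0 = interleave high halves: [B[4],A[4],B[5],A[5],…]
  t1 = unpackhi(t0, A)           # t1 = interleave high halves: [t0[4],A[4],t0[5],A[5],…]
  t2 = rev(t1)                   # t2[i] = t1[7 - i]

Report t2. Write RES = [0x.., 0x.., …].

  t0: d0 59 35 0c b9 9a 80 44
  t1: b9 59 9a 0c 80 9a 44 44
  t2: 44 44 9a 80 0c 9a 59 b9

RES = [0x44, 0x44, 0x9a, 0x80, 0x0c, 0x9a, 0x59, 0xb9]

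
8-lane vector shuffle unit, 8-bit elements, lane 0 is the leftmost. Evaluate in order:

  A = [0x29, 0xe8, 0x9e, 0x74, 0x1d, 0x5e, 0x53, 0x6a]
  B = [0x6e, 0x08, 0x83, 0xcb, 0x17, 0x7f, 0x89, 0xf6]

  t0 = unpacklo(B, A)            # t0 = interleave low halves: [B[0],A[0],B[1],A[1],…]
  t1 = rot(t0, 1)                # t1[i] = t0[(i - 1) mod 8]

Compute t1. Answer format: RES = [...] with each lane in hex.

→ t0 |6e|29|08|e8|83|9e|cb|74|
→ t1 |74|6e|29|08|e8|83|9e|cb|

RES = [0x74, 0x6e, 0x29, 0x08, 0xe8, 0x83, 0x9e, 0xcb]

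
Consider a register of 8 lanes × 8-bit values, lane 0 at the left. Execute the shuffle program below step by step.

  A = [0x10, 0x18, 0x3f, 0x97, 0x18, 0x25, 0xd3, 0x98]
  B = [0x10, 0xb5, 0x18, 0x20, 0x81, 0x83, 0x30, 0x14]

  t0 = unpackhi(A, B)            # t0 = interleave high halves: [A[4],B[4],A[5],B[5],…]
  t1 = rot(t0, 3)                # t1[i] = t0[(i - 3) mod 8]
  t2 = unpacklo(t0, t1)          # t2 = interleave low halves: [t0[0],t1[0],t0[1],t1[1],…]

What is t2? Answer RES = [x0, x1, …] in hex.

t0 = [0x18, 0x81, 0x25, 0x83, 0xd3, 0x30, 0x98, 0x14]
t1 = [0x30, 0x98, 0x14, 0x18, 0x81, 0x25, 0x83, 0xd3]
t2 = [0x18, 0x30, 0x81, 0x98, 0x25, 0x14, 0x83, 0x18]

RES = [0x18, 0x30, 0x81, 0x98, 0x25, 0x14, 0x83, 0x18]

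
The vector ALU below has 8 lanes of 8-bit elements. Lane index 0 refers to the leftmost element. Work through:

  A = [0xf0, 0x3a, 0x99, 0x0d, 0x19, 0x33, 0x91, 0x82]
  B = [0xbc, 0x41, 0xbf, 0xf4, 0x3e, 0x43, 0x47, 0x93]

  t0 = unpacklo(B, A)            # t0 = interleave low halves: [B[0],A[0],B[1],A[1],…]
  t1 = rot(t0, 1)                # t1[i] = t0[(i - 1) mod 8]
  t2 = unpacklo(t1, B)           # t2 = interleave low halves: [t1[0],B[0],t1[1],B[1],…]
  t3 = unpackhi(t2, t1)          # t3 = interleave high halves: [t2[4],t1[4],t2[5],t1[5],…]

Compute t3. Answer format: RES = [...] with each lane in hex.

RES = [ 0xf0  0x3a  0xbf  0xbf  0x41  0x99  0xf4  0xf4 ]

  t0: bc f0 41 3a bf 99 f4 0d
  t1: 0d bc f0 41 3a bf 99 f4
  t2: 0d bc bc 41 f0 bf 41 f4
  t3: f0 3a bf bf 41 99 f4 f4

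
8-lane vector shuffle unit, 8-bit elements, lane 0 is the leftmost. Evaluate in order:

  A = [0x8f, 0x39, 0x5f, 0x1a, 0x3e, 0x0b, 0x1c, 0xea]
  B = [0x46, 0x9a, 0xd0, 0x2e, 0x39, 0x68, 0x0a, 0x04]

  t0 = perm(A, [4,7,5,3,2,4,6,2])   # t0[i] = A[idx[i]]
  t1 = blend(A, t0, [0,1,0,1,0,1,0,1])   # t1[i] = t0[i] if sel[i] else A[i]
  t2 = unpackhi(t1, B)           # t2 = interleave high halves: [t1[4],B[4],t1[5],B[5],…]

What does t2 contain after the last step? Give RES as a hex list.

RES = [0x3e, 0x39, 0x3e, 0x68, 0x1c, 0x0a, 0x5f, 0x04]

  t0: 3e ea 0b 1a 5f 3e 1c 5f
  t1: 8f ea 5f 1a 3e 3e 1c 5f
  t2: 3e 39 3e 68 1c 0a 5f 04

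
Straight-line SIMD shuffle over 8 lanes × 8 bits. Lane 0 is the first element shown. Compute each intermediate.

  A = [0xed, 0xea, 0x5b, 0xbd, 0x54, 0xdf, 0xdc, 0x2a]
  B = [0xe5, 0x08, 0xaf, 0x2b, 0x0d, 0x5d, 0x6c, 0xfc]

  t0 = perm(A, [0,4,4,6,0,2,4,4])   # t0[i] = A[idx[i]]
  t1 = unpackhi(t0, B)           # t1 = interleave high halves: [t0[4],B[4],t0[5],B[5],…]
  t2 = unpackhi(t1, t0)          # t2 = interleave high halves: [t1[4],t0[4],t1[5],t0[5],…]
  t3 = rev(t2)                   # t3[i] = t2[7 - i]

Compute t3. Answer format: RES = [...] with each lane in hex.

RES = [0x54, 0xfc, 0x54, 0x54, 0x5b, 0x6c, 0xed, 0x54]

t0 = [0xed, 0x54, 0x54, 0xdc, 0xed, 0x5b, 0x54, 0x54]
t1 = [0xed, 0x0d, 0x5b, 0x5d, 0x54, 0x6c, 0x54, 0xfc]
t2 = [0x54, 0xed, 0x6c, 0x5b, 0x54, 0x54, 0xfc, 0x54]
t3 = [0x54, 0xfc, 0x54, 0x54, 0x5b, 0x6c, 0xed, 0x54]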